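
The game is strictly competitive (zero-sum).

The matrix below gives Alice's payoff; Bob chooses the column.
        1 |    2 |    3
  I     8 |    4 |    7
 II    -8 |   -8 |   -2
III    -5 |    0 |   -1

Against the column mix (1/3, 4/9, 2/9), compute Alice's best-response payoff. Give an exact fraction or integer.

I: (8)·(1/3) + (4)·(4/9) + (7)·(2/9) = 6.
II: (-8)·(1/3) + (-8)·(4/9) + (-2)·(2/9) = -20/3.
III: (-5)·(1/3) + (0)·(4/9) + (-1)·(2/9) = -17/9.
The best pure response is I with expected payoff 6.

6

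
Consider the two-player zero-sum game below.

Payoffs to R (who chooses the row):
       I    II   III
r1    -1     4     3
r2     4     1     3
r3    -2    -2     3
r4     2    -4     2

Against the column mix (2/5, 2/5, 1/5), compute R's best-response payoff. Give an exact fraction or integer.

13/5

r1: (-1)·(2/5) + (4)·(2/5) + (3)·(1/5) = 9/5.
r2: (4)·(2/5) + (1)·(2/5) + (3)·(1/5) = 13/5.
r3: (-2)·(2/5) + (-2)·(2/5) + (3)·(1/5) = -1.
r4: (2)·(2/5) + (-4)·(2/5) + (2)·(1/5) = -2/5.
The best pure response is r2 with expected payoff 13/5.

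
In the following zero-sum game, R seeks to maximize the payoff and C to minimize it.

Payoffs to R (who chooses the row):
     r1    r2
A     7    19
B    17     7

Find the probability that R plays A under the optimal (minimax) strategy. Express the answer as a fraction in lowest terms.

Row minima are 7 and 7, so R's maximin is 7; column maxima are 17 and 19, so C's minimax is 17. These differ, so the equilibrium is in mixed strategies.
Let R play A with probability p. C is indifferent when 7p + 17(1−p) = 19p + 7(1−p), giving p = 5/11.

5/11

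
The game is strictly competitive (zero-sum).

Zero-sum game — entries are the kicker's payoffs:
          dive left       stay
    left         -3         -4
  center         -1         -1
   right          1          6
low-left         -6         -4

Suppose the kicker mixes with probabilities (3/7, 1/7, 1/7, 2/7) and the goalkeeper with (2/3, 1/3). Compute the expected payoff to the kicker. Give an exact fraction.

-19/7

Against (2/3, 1/3), each row's expected payoff is left: -10/3; center: -1; right: 8/3; low-left: -16/3.
Taking the (3/7, 1/7, 1/7, 2/7)-weighted average: (3/7)·(-10/3) + (1/7)·(-1) + (1/7)·(8/3) + (2/7)·(-16/3) = -19/7.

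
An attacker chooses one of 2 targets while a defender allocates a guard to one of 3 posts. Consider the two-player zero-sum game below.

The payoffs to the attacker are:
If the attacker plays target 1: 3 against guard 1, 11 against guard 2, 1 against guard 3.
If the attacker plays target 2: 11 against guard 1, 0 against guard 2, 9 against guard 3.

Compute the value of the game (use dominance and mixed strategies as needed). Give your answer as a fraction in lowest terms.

99/19

Column guard 1 is strictly dominated by guard 3 for the defender (it gives the attacker more in every row).
The remaining 2×2 game on (target 1, target 2) × (guard 2, guard 3) has no saddle point. Let the attacker play target 1 with probability p; indifference gives 11p = p + 9(1−p), so p = 9/19.
Similarly the defender's optimal q on guard 2 is 8/19, and the value is 11·(8/19) + (1)·(11/19) = 99/19.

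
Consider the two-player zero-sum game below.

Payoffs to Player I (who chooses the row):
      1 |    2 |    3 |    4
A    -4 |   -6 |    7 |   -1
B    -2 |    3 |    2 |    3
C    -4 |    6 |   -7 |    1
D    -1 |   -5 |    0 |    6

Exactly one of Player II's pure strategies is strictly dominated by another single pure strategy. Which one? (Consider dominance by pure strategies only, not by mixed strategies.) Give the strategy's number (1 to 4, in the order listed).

4

Player II prefers columns that give Player I less. Compare 4 with 1: -4 < -1, -2 < 3, -4 < 1, -1 < 6.
So 1 strictly dominates 4 for Player II; 4 is strictly dominated.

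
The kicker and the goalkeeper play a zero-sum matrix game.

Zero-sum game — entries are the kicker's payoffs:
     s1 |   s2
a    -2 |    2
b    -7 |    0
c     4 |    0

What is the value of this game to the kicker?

1

Row b is strictly dominated by row a, so the kicker never plays it.
The remaining 2×2 game on (a, c) × (s1, s2) has no saddle point. Let the kicker play a with probability p; indifference gives −2p + 4(1−p) = 2p, so p = 1/2.
Similarly the goalkeeper's optimal q on s1 is 1/4, and the value is -2·(1/4) + (2)·(3/4) = 1.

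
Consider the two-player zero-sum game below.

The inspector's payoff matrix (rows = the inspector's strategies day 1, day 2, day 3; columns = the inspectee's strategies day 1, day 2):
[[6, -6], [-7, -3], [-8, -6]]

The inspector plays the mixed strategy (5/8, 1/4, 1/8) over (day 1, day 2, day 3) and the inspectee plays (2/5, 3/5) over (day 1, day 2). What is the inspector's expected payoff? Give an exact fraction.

-11/4

Against (2/5, 3/5), each row's expected payoff is day 1: -6/5; day 2: -23/5; day 3: -34/5.
Taking the (5/8, 1/4, 1/8)-weighted average: (5/8)·(-6/5) + (1/4)·(-23/5) + (1/8)·(-34/5) = -11/4.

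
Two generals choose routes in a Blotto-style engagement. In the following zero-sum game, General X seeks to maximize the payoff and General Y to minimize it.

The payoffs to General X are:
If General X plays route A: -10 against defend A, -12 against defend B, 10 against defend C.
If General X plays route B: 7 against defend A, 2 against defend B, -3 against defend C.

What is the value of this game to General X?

-16/27

Column defend A is strictly dominated by defend B for General Y (it gives General X more in every row).
The remaining 2×2 game on (route A, route B) × (defend B, defend C) has no saddle point. Let General X play route A with probability p; indifference gives −12p + 2(1−p) = 10p − 3(1−p), so p = 5/27.
Similarly General Y's optimal q on defend B is 13/27, and the value is -12·(13/27) + (10)·(14/27) = -16/27.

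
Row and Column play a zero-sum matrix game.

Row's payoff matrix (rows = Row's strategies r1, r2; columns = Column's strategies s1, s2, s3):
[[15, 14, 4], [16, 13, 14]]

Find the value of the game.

Column s1 is strictly dominated by s2 for Column (it gives Row more in every row).
The remaining 2×2 game on (r1, r2) × (s2, s3) has no saddle point. Let Row play r1 with probability p; indifference gives 14p + 13(1−p) = 4p + 14(1−p), so p = 1/11.
Similarly Column's optimal q on s2 is 10/11, and the value is 14·(10/11) + (4)·(1/11) = 144/11.

144/11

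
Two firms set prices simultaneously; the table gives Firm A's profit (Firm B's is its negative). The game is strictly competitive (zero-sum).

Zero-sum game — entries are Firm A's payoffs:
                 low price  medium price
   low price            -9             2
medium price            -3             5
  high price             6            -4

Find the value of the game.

1

Row low price is strictly dominated by row medium price, so Firm A never plays it.
The remaining 2×2 game on (medium price, high price) × (low price, medium price) has no saddle point. Let Firm A play medium price with probability p; indifference gives −3p + 6(1−p) = 5p − 4(1−p), so p = 5/9.
Similarly Firm B's optimal q on low price is 1/2, and the value is -3·(1/2) + (5)·(1/2) = 1.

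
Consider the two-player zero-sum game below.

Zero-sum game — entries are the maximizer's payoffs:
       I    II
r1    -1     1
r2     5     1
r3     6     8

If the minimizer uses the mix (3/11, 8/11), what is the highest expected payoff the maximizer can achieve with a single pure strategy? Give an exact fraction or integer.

82/11

r1: (-1)·(3/11) + (1)·(8/11) = 5/11.
r2: (5)·(3/11) + (1)·(8/11) = 23/11.
r3: (6)·(3/11) + (8)·(8/11) = 82/11.
The best pure response is r3 with expected payoff 82/11.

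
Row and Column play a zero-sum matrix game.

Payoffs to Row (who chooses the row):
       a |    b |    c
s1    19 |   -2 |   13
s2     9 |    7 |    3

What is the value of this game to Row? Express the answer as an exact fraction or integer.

97/19

Column a is strictly dominated by c for Column (it gives Row more in every row).
The remaining 2×2 game on (s1, s2) × (b, c) has no saddle point. Let Row play s1 with probability p; indifference gives −2p + 7(1−p) = 13p + 3(1−p), so p = 4/19.
Similarly Column's optimal q on b is 10/19, and the value is -2·(10/19) + (13)·(9/19) = 97/19.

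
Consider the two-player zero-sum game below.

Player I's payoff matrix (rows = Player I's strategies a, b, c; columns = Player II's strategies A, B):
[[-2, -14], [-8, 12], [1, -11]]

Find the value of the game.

Row a is strictly dominated by row c, so Player I never plays it.
The remaining 2×2 game on (b, c) × (A, B) has no saddle point. Let Player I play b with probability p; indifference gives −8p + (1−p) = 12p − 11(1−p), so p = 3/8.
Similarly Player II's optimal q on A is 23/32, and the value is -8·(23/32) + (12)·(9/32) = -19/8.

-19/8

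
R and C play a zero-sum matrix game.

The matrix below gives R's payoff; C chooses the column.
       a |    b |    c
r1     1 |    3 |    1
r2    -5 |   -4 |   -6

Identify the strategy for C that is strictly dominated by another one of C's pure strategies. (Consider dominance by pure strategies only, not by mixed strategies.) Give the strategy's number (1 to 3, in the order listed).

C prefers columns that give R less. Compare b with a: 1 < 3, -5 < -4.
So a strictly dominates b for C; b is strictly dominated.

2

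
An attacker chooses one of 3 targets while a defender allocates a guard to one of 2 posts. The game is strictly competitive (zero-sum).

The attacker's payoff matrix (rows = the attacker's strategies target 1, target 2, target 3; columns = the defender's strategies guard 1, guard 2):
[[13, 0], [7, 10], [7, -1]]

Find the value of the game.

Row target 3 is strictly dominated by row target 1, so the attacker never plays it.
The remaining 2×2 game on (target 1, target 2) × (guard 1, guard 2) has no saddle point. Let the attacker play target 1 with probability p; indifference gives 13p + 7(1−p) = 10(1−p), so p = 3/16.
Similarly the defender's optimal q on guard 1 is 5/8, and the value is 13·(5/8) + (0)·(3/8) = 65/8.

65/8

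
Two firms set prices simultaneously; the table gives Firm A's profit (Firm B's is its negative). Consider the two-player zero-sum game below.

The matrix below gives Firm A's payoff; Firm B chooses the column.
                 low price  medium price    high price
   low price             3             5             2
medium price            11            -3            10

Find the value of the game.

7/2

Column low price is strictly dominated by high price for Firm B (it gives Firm A more in every row).
The remaining 2×2 game on (low price, medium price) × (medium price, high price) has no saddle point. Let Firm A play low price with probability p; indifference gives 5p − 3(1−p) = 2p + 10(1−p), so p = 13/16.
Similarly Firm B's optimal q on medium price is 1/2, and the value is 5·(1/2) + (2)·(1/2) = 7/2.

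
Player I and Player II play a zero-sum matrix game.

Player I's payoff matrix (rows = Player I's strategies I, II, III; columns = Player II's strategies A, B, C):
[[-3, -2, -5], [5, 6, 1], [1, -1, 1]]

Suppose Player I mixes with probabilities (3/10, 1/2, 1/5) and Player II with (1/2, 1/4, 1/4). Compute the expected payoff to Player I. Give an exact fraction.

5/4

Against (1/2, 1/4, 1/4), each row's expected payoff is I: -13/4; II: 17/4; III: 1/2.
Taking the (3/10, 1/2, 1/5)-weighted average: (3/10)·(-13/4) + (1/2)·(17/4) + (1/5)·(1/2) = 5/4.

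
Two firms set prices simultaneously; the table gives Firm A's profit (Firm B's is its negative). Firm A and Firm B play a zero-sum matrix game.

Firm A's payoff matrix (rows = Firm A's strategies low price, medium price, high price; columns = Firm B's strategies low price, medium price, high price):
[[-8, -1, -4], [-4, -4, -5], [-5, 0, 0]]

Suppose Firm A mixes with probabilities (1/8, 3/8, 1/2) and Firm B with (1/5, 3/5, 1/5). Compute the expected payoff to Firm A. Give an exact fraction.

Against (1/5, 3/5, 1/5), each row's expected payoff is low price: -3; medium price: -21/5; high price: -1.
Taking the (1/8, 3/8, 1/2)-weighted average: (1/8)·(-3) + (3/8)·(-21/5) + (1/2)·(-1) = -49/20.

-49/20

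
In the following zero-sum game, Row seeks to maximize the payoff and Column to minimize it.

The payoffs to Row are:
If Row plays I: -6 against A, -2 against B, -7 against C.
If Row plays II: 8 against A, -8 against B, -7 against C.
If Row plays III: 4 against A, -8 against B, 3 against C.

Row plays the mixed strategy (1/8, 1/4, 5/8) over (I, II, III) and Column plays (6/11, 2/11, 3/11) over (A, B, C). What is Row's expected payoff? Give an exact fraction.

Against (6/11, 2/11, 3/11), each row's expected payoff is I: -61/11; II: 1; III: 17/11.
Taking the (1/8, 1/4, 5/8)-weighted average: (1/8)·(-61/11) + (1/4)·(1) + (5/8)·(17/11) = 23/44.

23/44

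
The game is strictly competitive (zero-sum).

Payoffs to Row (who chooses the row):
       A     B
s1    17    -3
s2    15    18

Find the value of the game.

Row minima are -3 and 15, so Row's maximin is 15; column maxima are 17 and 18, so Column's minimax is 17. These differ, so the equilibrium is in mixed strategies.
Let Row play s1 with probability p. Column is indifferent when 17p + 15(1−p) = −3p + 18(1−p), giving p = 3/23.
Let Column play A with probability q. Row is indifferent when 17q − 3(1−q) = 15q + 18(1−q), giving q = 21/23.
The value is 17·(21/23) + (-3)·(2/23) = 351/23.

351/23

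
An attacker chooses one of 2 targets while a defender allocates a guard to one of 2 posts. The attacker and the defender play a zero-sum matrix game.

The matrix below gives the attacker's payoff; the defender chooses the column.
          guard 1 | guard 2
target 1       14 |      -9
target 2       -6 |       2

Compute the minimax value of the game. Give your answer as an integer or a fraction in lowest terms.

-26/31

Row minima are -9 and -6, so the attacker's maximin is -6; column maxima are 14 and 2, so the defender's minimax is 2. These differ, so the equilibrium is in mixed strategies.
Let the attacker play target 1 with probability p. The defender is indifferent when 14p − 6(1−p) = −9p + 2(1−p), giving p = 8/31.
Let the defender play guard 1 with probability q. The attacker is indifferent when 14q − 9(1−q) = −6q + 2(1−q), giving q = 11/31.
The value is 14·(11/31) + (-9)·(20/31) = -26/31.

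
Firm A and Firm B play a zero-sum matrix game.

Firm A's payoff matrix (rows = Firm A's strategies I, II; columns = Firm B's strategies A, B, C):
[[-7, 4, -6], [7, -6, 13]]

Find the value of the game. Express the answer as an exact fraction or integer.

-7/12

Column C is strictly dominated by A for Firm B (it gives Firm A more in every row).
The remaining 2×2 game on (I, II) × (A, B) has no saddle point. Let Firm A play I with probability p; indifference gives −7p + 7(1−p) = 4p − 6(1−p), so p = 13/24.
Similarly Firm B's optimal q on A is 5/12, and the value is -7·(5/12) + (4)·(7/12) = -7/12.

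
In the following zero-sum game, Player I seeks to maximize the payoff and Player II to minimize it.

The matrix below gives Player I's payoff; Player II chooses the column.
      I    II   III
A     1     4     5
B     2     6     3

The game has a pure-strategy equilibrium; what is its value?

2

Row minima: 1, 2 → Player I's maximin is 2.
Column maxima: 2, 6, 5 → Player II's minimax is 2.
They coincide at (B, I), so the value is 2.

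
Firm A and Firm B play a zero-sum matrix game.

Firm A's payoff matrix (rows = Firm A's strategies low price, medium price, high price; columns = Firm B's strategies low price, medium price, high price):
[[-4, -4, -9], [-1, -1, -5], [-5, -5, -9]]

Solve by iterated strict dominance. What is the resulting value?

-5

Row low price is strictly dominated by row medium price (-1>-4, -1>-4, -5>-9); eliminate low price.
Row high price is strictly dominated by row medium price (-1>-5, -1>-5, -5>-9); eliminate high price.
Column low price is strictly dominated by high price for Firm B (-5<-1); eliminate low price.
Column medium price is strictly dominated by high price for Firm B (-5<-1); eliminate medium price.
Only (medium price, high price) remains, with payoff -5.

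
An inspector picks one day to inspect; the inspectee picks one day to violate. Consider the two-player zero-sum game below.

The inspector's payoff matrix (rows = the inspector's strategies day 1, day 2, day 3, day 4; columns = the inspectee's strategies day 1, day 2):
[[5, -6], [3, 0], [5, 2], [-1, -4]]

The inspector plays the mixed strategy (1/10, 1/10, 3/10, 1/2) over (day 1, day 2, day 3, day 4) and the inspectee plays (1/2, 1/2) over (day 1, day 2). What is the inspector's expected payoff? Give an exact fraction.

Against (1/2, 1/2), each row's expected payoff is day 1: -1/2; day 2: 3/2; day 3: 7/2; day 4: -5/2.
Taking the (1/10, 1/10, 3/10, 1/2)-weighted average: (1/10)·(-1/2) + (1/10)·(3/2) + (3/10)·(7/2) + (1/2)·(-5/2) = -1/10.

-1/10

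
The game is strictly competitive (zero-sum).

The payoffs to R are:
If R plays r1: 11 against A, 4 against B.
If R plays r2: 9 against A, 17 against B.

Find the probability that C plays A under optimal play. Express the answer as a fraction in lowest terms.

13/15

Row minima are 4 and 9, so R's maximin is 9; column maxima are 11 and 17, so C's minimax is 11. These differ, so the equilibrium is in mixed strategies.
Let C play A with probability q. R is indifferent when 11q + 4(1−q) = 9q + 17(1−q), giving q = 13/15.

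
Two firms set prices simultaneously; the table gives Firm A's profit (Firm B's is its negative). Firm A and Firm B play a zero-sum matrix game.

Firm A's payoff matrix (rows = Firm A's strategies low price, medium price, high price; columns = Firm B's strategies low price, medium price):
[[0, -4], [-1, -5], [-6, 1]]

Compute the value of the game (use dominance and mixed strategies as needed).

Row medium price is strictly dominated by row low price, so Firm A never plays it.
The remaining 2×2 game on (low price, high price) × (low price, medium price) has no saddle point. Let Firm A play low price with probability p; indifference gives −6(1−p) = −4p + (1−p), so p = 7/11.
Similarly Firm B's optimal q on low price is 5/11, and the value is 0·(5/11) + (-4)·(6/11) = -24/11.

-24/11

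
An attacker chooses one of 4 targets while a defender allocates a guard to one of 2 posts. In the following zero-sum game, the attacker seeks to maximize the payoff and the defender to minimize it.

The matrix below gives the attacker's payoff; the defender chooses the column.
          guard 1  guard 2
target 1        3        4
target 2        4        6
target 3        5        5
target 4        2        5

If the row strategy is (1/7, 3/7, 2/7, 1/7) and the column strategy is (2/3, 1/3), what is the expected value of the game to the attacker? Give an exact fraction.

13/3

Against (2/3, 1/3), each row's expected payoff is target 1: 10/3; target 2: 14/3; target 3: 5; target 4: 3.
Taking the (1/7, 3/7, 2/7, 1/7)-weighted average: (1/7)·(10/3) + (3/7)·(14/3) + (2/7)·(5) + (1/7)·(3) = 13/3.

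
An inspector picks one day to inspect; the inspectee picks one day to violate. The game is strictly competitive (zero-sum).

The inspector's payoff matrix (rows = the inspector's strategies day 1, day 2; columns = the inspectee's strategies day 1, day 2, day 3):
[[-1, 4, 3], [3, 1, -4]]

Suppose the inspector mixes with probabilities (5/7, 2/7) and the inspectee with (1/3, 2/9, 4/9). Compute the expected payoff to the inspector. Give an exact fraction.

Against (1/3, 2/9, 4/9), each row's expected payoff is day 1: 17/9; day 2: -5/9.
Taking the (5/7, 2/7)-weighted average: (5/7)·(17/9) + (2/7)·(-5/9) = 25/21.

25/21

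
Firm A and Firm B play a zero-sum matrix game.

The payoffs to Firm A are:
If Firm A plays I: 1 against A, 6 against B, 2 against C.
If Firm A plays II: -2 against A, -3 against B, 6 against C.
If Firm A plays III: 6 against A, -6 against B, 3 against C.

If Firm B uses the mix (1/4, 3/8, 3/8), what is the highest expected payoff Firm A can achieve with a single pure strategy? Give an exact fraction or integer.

I: (1)·(1/4) + (6)·(3/8) + (2)·(3/8) = 13/4.
II: (-2)·(1/4) + (-3)·(3/8) + (6)·(3/8) = 5/8.
III: (6)·(1/4) + (-6)·(3/8) + (3)·(3/8) = 3/8.
The best pure response is I with expected payoff 13/4.

13/4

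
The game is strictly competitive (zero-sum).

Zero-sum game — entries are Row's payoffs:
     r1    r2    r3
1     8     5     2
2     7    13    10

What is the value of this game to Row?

Column r2 is strictly dominated by r3 for Column (it gives Row more in every row).
The remaining 2×2 game on (1, 2) × (r1, r3) has no saddle point. Let Row play 1 with probability p; indifference gives 8p + 7(1−p) = 2p + 10(1−p), so p = 1/3.
Similarly Column's optimal q on r1 is 8/9, and the value is 8·(8/9) + (2)·(1/9) = 22/3.

22/3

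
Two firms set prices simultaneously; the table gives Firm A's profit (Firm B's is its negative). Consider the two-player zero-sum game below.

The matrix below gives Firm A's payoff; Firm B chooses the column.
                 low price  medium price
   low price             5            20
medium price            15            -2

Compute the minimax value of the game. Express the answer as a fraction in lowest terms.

155/16

Row minima are 5 and -2, so Firm A's maximin is 5; column maxima are 15 and 20, so Firm B's minimax is 15. These differ, so the equilibrium is in mixed strategies.
Let Firm A play low price with probability p. Firm B is indifferent when 5p + 15(1−p) = 20p − 2(1−p), giving p = 17/32.
Let Firm B play low price with probability q. Firm A is indifferent when 5q + 20(1−q) = 15q − 2(1−q), giving q = 11/16.
The value is 5·(11/16) + (20)·(5/16) = 155/16.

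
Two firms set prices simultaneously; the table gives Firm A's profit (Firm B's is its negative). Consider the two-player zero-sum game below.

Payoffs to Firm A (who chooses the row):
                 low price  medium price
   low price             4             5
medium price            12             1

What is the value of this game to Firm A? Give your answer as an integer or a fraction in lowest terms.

Row minima are 4 and 1, so Firm A's maximin is 4; column maxima are 12 and 5, so Firm B's minimax is 5. These differ, so the equilibrium is in mixed strategies.
Let Firm A play low price with probability p. Firm B is indifferent when 4p + 12(1−p) = 5p + (1−p), giving p = 11/12.
Let Firm B play low price with probability q. Firm A is indifferent when 4q + 5(1−q) = 12q + (1−q), giving q = 1/3.
The value is 4·(1/3) + (5)·(2/3) = 14/3.

14/3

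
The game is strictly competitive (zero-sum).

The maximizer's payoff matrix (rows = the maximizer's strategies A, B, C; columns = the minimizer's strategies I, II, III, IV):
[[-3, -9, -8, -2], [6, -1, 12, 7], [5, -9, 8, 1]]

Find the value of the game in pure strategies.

Row minima: -9, -1, -9 → the maximizer's maximin is -1.
Column maxima: 6, -1, 12, 7 → the minimizer's minimax is -1.
They coincide at (B, II), so the value is -1.

-1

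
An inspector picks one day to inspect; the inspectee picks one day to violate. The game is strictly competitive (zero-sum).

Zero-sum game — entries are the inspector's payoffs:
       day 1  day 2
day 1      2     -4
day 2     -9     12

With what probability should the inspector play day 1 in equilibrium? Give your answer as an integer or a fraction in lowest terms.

Row minima are -4 and -9, so the inspector's maximin is -4; column maxima are 2 and 12, so the inspectee's minimax is 2. These differ, so the equilibrium is in mixed strategies.
Let the inspector play day 1 with probability p. The inspectee is indifferent when 2p − 9(1−p) = −4p + 12(1−p), giving p = 7/9.

7/9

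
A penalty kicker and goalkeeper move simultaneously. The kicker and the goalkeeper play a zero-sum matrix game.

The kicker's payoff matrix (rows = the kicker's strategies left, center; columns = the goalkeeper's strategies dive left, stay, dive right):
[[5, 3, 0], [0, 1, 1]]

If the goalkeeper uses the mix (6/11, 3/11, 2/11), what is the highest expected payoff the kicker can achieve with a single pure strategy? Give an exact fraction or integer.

39/11

left: (5)·(6/11) + (3)·(3/11) + (0)·(2/11) = 39/11.
center: (0)·(6/11) + (1)·(3/11) + (1)·(2/11) = 5/11.
The best pure response is left with expected payoff 39/11.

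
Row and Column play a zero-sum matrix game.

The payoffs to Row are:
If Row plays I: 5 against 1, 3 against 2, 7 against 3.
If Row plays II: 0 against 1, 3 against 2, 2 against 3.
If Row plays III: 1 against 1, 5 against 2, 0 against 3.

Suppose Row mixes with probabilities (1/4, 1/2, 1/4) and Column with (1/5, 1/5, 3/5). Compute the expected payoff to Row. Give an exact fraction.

53/20

Against (1/5, 1/5, 3/5), each row's expected payoff is I: 29/5; II: 9/5; III: 6/5.
Taking the (1/4, 1/2, 1/4)-weighted average: (1/4)·(29/5) + (1/2)·(9/5) + (1/4)·(6/5) = 53/20.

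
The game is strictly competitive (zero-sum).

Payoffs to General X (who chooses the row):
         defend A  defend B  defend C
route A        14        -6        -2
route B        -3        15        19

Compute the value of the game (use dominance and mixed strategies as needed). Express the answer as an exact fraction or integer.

96/19

Column defend C is strictly dominated by defend B for General Y (it gives General X more in every row).
The remaining 2×2 game on (route A, route B) × (defend A, defend B) has no saddle point. Let General X play route A with probability p; indifference gives 14p − 3(1−p) = −6p + 15(1−p), so p = 9/19.
Similarly General Y's optimal q on defend A is 21/38, and the value is 14·(21/38) + (-6)·(17/38) = 96/19.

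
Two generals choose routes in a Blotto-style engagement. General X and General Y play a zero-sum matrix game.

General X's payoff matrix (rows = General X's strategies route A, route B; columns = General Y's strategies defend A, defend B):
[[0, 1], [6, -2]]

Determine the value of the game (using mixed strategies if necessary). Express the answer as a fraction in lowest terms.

Row minima are 0 and -2, so General X's maximin is 0; column maxima are 6 and 1, so General Y's minimax is 1. These differ, so the equilibrium is in mixed strategies.
Let General X play route A with probability p. General Y is indifferent when 6(1−p) = p − 2(1−p), giving p = 8/9.
Let General Y play defend A with probability q. General X is indifferent when (1−q) = 6q − 2(1−q), giving q = 1/3.
The value is 0·(1/3) + (1)·(2/3) = 2/3.

2/3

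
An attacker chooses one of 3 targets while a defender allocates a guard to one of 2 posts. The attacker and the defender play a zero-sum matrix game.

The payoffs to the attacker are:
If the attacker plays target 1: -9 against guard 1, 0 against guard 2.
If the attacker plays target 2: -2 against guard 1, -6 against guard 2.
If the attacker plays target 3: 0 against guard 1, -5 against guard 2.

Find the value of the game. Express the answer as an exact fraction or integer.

Row target 2 is strictly dominated by row target 3, so the attacker never plays it.
The remaining 2×2 game on (target 1, target 3) × (guard 1, guard 2) has no saddle point. Let the attacker play target 1 with probability p; indifference gives −9p = −5(1−p), so p = 5/14.
Similarly the defender's optimal q on guard 1 is 5/14, and the value is -9·(5/14) + (0)·(9/14) = -45/14.

-45/14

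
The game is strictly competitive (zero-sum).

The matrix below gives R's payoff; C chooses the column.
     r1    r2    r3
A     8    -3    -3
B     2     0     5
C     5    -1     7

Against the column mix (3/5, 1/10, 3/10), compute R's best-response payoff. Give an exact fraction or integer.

5

A: (8)·(3/5) + (-3)·(1/10) + (-3)·(3/10) = 18/5.
B: (2)·(3/5) + (0)·(1/10) + (5)·(3/10) = 27/10.
C: (5)·(3/5) + (-1)·(1/10) + (7)·(3/10) = 5.
The best pure response is C with expected payoff 5.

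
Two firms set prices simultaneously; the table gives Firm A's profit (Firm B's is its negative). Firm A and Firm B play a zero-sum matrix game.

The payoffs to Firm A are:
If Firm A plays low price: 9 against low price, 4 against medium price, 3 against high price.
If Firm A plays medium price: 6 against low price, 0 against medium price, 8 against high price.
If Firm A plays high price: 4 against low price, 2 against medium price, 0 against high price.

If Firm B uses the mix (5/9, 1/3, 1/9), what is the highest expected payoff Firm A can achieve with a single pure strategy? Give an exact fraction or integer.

20/3

low price: (9)·(5/9) + (4)·(1/3) + (3)·(1/9) = 20/3.
medium price: (6)·(5/9) + (0)·(1/3) + (8)·(1/9) = 38/9.
high price: (4)·(5/9) + (2)·(1/3) + (0)·(1/9) = 26/9.
The best pure response is low price with expected payoff 20/3.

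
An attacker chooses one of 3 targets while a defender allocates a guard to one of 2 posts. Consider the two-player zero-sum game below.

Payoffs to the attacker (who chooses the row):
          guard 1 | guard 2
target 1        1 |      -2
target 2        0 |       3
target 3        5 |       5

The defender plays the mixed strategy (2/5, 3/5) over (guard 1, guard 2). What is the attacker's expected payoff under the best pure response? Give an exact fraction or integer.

target 1: (1)·(2/5) + (-2)·(3/5) = -4/5.
target 2: (0)·(2/5) + (3)·(3/5) = 9/5.
target 3: (5)·(2/5) + (5)·(3/5) = 5.
The best pure response is target 3 with expected payoff 5.

5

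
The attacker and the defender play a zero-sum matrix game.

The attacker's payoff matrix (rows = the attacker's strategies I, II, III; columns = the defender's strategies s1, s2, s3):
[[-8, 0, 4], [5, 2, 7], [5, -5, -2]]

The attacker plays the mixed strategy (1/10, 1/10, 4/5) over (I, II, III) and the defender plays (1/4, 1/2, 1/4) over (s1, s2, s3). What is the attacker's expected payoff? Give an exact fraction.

Against (1/4, 1/2, 1/4), each row's expected payoff is I: -1; II: 4; III: -7/4.
Taking the (1/10, 1/10, 4/5)-weighted average: (1/10)·(-1) + (1/10)·(4) + (4/5)·(-7/4) = -11/10.

-11/10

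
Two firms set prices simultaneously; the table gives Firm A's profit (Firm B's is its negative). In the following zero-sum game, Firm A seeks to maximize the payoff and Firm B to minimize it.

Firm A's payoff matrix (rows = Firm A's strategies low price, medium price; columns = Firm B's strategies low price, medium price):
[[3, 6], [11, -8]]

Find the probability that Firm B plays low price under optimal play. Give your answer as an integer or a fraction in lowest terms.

Row minima are 3 and -8, so Firm A's maximin is 3; column maxima are 11 and 6, so Firm B's minimax is 6. These differ, so the equilibrium is in mixed strategies.
Let Firm B play low price with probability q. Firm A is indifferent when 3q + 6(1−q) = 11q − 8(1−q), giving q = 7/11.

7/11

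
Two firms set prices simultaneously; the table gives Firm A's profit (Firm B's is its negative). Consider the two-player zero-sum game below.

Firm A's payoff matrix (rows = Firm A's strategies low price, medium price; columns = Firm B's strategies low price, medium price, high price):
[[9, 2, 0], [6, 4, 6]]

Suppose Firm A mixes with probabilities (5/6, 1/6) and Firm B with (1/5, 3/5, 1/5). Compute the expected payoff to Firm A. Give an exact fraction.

33/10

Against (1/5, 3/5, 1/5), each row's expected payoff is low price: 3; medium price: 24/5.
Taking the (5/6, 1/6)-weighted average: (5/6)·(3) + (1/6)·(24/5) = 33/10.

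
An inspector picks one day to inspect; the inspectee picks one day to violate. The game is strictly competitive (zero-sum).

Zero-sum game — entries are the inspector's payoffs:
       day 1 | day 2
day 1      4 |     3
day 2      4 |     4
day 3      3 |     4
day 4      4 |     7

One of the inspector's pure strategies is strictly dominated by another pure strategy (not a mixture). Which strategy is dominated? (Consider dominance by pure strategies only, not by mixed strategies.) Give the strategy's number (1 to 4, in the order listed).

3

Compare day 3 with day 4: 4 > 3, 7 > 4.
So day 4 strictly dominates day 3 for the inspector; day 3 is strictly dominated.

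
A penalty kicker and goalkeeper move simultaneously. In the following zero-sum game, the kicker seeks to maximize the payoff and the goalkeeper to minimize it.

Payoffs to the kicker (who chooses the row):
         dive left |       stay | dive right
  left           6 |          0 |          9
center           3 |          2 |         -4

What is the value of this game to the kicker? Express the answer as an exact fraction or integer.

6/5

Column dive left is strictly dominated by stay for the goalkeeper (it gives the kicker more in every row).
The remaining 2×2 game on (left, center) × (stay, dive right) has no saddle point. Let the kicker play left with probability p; indifference gives 2(1−p) = 9p − 4(1−p), so p = 2/5.
Similarly the goalkeeper's optimal q on stay is 13/15, and the value is 0·(13/15) + (9)·(2/15) = 6/5.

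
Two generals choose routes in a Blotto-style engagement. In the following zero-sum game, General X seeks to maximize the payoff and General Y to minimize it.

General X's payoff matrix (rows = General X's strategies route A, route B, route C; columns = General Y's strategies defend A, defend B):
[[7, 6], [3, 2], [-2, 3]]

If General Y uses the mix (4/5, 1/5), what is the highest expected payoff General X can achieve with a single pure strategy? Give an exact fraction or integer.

route A: (7)·(4/5) + (6)·(1/5) = 34/5.
route B: (3)·(4/5) + (2)·(1/5) = 14/5.
route C: (-2)·(4/5) + (3)·(1/5) = -1.
The best pure response is route A with expected payoff 34/5.

34/5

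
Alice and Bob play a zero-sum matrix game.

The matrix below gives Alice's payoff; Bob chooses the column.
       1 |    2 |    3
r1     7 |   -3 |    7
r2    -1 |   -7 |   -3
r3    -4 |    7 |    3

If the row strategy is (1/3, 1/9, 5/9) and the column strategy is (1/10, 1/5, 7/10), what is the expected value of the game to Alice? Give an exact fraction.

Against (1/10, 1/5, 7/10), each row's expected payoff is r1: 5; r2: -18/5; r3: 31/10.
Taking the (1/3, 1/9, 5/9)-weighted average: (1/3)·(5) + (1/9)·(-18/5) + (5/9)·(31/10) = 269/90.

269/90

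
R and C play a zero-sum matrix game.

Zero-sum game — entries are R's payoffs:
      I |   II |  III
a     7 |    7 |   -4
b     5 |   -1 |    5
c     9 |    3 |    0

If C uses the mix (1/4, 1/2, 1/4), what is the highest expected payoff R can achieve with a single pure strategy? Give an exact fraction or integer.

17/4

a: (7)·(1/4) + (7)·(1/2) + (-4)·(1/4) = 17/4.
b: (5)·(1/4) + (-1)·(1/2) + (5)·(1/4) = 2.
c: (9)·(1/4) + (3)·(1/2) + (0)·(1/4) = 15/4.
The best pure response is a with expected payoff 17/4.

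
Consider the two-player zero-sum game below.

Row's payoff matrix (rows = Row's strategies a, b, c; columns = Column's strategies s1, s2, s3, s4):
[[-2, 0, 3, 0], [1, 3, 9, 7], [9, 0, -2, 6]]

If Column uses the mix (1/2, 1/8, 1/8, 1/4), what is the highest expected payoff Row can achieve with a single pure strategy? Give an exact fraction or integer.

a: (-2)·(1/2) + (0)·(1/8) + (3)·(1/8) + (0)·(1/4) = -5/8.
b: (1)·(1/2) + (3)·(1/8) + (9)·(1/8) + (7)·(1/4) = 15/4.
c: (9)·(1/2) + (0)·(1/8) + (-2)·(1/8) + (6)·(1/4) = 23/4.
The best pure response is c with expected payoff 23/4.

23/4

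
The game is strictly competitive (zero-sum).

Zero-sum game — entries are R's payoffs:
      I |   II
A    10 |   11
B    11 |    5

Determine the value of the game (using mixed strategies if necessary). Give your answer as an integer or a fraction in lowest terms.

Row minima are 10 and 5, so R's maximin is 10; column maxima are 11 and 11, so C's minimax is 11. These differ, so the equilibrium is in mixed strategies.
Let R play A with probability p. C is indifferent when 10p + 11(1−p) = 11p + 5(1−p), giving p = 6/7.
Let C play I with probability q. R is indifferent when 10q + 11(1−q) = 11q + 5(1−q), giving q = 6/7.
The value is 10·(6/7) + (11)·(1/7) = 71/7.

71/7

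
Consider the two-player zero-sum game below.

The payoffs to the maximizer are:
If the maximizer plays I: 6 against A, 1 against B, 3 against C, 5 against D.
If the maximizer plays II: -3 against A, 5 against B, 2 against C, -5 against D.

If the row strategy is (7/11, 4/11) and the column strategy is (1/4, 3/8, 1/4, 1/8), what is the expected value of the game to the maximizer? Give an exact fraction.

107/44

Against (1/4, 3/8, 1/4, 1/8), each row's expected payoff is I: 13/4; II: 1.
Taking the (7/11, 4/11)-weighted average: (7/11)·(13/4) + (4/11)·(1) = 107/44.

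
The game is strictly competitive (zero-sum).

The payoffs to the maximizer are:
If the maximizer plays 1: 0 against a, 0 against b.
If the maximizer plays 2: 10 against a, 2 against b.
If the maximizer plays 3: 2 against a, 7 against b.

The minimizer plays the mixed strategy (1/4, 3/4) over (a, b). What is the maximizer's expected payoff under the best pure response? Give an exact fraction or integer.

1: (0)·(1/4) + (0)·(3/4) = 0.
2: (10)·(1/4) + (2)·(3/4) = 4.
3: (2)·(1/4) + (7)·(3/4) = 23/4.
The best pure response is 3 with expected payoff 23/4.

23/4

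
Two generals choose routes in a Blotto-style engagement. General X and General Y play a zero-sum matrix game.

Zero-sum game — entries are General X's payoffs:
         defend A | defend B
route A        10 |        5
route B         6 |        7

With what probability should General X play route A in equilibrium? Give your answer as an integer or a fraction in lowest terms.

Row minima are 5 and 6, so General X's maximin is 6; column maxima are 10 and 7, so General Y's minimax is 7. These differ, so the equilibrium is in mixed strategies.
Let General X play route A with probability p. General Y is indifferent when 10p + 6(1−p) = 5p + 7(1−p), giving p = 1/6.

1/6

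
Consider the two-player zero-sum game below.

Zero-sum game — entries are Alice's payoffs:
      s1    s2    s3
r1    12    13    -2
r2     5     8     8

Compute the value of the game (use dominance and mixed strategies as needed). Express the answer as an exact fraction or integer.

106/17

Column s2 is strictly dominated by s1 for Bob (it gives Alice more in every row).
The remaining 2×2 game on (r1, r2) × (s1, s3) has no saddle point. Let Alice play r1 with probability p; indifference gives 12p + 5(1−p) = −2p + 8(1−p), so p = 3/17.
Similarly Bob's optimal q on s1 is 10/17, and the value is 12·(10/17) + (-2)·(7/17) = 106/17.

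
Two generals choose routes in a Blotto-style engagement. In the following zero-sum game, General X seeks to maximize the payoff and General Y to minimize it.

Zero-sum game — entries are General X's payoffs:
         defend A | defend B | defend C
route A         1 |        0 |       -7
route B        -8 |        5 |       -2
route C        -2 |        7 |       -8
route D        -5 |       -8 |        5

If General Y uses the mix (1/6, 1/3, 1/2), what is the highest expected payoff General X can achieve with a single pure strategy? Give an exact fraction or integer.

-2/3

route A: (1)·(1/6) + (0)·(1/3) + (-7)·(1/2) = -10/3.
route B: (-8)·(1/6) + (5)·(1/3) + (-2)·(1/2) = -2/3.
route C: (-2)·(1/6) + (7)·(1/3) + (-8)·(1/2) = -2.
route D: (-5)·(1/6) + (-8)·(1/3) + (5)·(1/2) = -1.
The best pure response is route B with expected payoff -2/3.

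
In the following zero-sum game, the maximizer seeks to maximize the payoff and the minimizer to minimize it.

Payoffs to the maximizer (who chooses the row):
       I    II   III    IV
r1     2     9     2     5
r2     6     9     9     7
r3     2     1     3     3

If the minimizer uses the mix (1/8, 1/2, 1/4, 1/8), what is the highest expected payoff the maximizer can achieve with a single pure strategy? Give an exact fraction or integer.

67/8

r1: (2)·(1/8) + (9)·(1/2) + (2)·(1/4) + (5)·(1/8) = 47/8.
r2: (6)·(1/8) + (9)·(1/2) + (9)·(1/4) + (7)·(1/8) = 67/8.
r3: (2)·(1/8) + (1)·(1/2) + (3)·(1/4) + (3)·(1/8) = 15/8.
The best pure response is r2 with expected payoff 67/8.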